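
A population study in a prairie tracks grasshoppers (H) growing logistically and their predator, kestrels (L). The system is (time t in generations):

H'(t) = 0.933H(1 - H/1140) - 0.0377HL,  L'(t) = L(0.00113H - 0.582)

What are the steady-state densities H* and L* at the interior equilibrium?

From dL/dt = 0 with L > 0: 0.00113H* = 0.582, so H* = 515.
Substitute into dH/dt = 0: 0.933(1 - 515/1140) = 0.0377L*.
The bracket is 0.548, giving L* = 0.511/0.0377 = 13.6.

H* ≈ 515, L* ≈ 13.6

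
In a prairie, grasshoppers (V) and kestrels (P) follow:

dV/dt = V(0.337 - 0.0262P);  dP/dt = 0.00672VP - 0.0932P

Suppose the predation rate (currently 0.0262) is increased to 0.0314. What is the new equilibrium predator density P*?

P* ≈ 10.7

At the interior fixed point, setting dV/dt = 0 with V > 0 fixes P* = (prey growth rate)/(VP coefficient) — independent of the other coefficients.
With the change, P* = 0.337/0.0314 = 10.7; it falls from 12.9.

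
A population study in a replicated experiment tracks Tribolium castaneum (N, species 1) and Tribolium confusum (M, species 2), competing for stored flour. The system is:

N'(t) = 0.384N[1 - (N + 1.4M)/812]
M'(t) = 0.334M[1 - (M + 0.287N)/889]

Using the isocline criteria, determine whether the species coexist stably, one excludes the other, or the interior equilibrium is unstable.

Compare the nullcline intercepts: K1/α12 = 812/1.4 = 580 < K2 = 889; K2/α21 = 889/0.287 = 3100 > K1 = 812.
Since the inequalities point opposite ways, species 2 can invade but species 1 cannot.

species 2 excludes species 1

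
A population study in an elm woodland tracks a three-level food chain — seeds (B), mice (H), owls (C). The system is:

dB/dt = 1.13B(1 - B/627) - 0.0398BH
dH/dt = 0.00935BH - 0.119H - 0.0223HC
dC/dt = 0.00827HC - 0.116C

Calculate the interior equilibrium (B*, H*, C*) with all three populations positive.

From dC/dt = 0: 0.00827H* = 0.116, so H* = 14.
From dB/dt = 0: 1.13(1 - B*/627) = 0.0398·14, giving B* = 627·(1 - 0.494) = 317.
From dH/dt = 0: 0.00935·317 - 0.119 = 0.0223C*, so C* = 2.85/0.0223 = 128.

B* ≈ 317, H* ≈ 14, C* ≈ 128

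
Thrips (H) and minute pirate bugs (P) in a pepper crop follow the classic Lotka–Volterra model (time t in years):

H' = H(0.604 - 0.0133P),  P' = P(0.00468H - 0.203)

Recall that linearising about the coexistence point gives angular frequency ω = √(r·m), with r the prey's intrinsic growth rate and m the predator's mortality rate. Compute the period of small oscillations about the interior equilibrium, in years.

Here r = 0.604 and m = 0.203, so r·m = 0.123.
ω = √0.123 = 0.35 per year, hence T = 2π/ω ≈ 17.9 years.

T ≈ 17.9 years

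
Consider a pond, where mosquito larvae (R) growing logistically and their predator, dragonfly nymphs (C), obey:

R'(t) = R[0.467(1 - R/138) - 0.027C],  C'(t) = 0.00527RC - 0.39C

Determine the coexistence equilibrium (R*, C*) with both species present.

From dC/dt = 0 with C > 0: 0.00527R* = 0.39, so R* = 74.
Substitute into dR/dt = 0: 0.467(1 - 74/138) = 0.027C*.
The bracket is 0.464, giving C* = 0.217/0.027 = 8.02.

R* ≈ 74, C* ≈ 8.02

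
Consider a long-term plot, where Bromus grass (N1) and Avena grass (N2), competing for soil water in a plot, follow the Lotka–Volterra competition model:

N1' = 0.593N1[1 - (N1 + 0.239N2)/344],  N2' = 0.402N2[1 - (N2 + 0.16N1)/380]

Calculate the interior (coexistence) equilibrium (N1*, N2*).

N1* ≈ 263, N2* ≈ 338

Setting both brackets to zero gives the nullclines N1 + 0.239N2 = 344 and 0.16N1 + N2 = 380.
Substituting N2 = 380 - 0.16N1 into the first: N1(1 - 0.239·0.16) = 344 - 0.239·380.
So N1* = 253/0.962 = 263, and then N2* = 380 - 0.16·263 = 338.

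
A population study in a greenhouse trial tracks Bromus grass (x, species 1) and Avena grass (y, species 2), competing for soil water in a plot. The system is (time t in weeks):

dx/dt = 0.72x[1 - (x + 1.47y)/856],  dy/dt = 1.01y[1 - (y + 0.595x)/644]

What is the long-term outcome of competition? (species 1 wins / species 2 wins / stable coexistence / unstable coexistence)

species 2 excludes species 1

Compare the nullcline intercepts: K1/α12 = 856/1.47 = 582 < K2 = 644; K2/α21 = 644/0.595 = 1080 > K1 = 856.
Since the inequalities point opposite ways, species 2 can invade but species 1 cannot.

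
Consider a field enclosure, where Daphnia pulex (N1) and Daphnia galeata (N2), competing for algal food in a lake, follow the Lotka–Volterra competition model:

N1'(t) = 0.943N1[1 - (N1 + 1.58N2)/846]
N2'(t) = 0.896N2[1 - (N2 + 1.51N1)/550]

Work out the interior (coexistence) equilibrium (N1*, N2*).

N1* ≈ 16.6, N2* ≈ 525

Setting both brackets to zero gives the nullclines N1 + 1.58N2 = 846 and 1.51N1 + N2 = 550.
Substituting N2 = 550 - 1.51N1 into the first: N1(1 - 1.58·1.51) = 846 - 1.58·550.
So N1* = -23/-1.39 = 16.6, and then N2* = 550 - 1.51·16.6 = 525.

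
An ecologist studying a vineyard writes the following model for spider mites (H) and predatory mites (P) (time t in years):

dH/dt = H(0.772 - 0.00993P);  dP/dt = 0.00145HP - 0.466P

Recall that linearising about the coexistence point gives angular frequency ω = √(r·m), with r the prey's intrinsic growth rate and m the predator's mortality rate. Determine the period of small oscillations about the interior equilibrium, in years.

T ≈ 10.5 years

Here r = 0.772 and m = 0.466, so r·m = 0.36.
ω = √0.36 = 0.6 per year, hence T = 2π/ω ≈ 10.5 years.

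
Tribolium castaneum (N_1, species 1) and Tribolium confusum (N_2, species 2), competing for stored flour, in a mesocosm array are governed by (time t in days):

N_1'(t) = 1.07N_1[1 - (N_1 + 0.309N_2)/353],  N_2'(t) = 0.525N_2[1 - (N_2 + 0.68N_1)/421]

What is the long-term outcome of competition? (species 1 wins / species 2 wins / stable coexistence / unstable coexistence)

Compare the nullcline intercepts: K1/α12 = 353/0.309 = 1140 > K2 = 421; K2/α21 = 421/0.68 = 619 > K1 = 353.
Since both inequalities hold, each species can invade when rare, so the interior equilibrium is stable.

stable coexistence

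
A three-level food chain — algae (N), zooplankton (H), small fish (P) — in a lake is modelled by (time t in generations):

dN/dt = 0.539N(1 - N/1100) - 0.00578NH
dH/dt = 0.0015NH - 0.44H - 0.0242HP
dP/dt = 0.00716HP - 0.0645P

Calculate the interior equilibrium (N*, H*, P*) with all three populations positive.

N* ≈ 994, H* ≈ 9.01, P* ≈ 43.4

From dP/dt = 0: 0.00716H* = 0.0645, so H* = 9.01.
From dN/dt = 0: 0.539(1 - N*/1100) = 0.00578·9.01, giving N* = 1100·(1 - 0.0966) = 994.
From dH/dt = 0: 0.0015·994 - 0.44 = 0.0242P*, so P* = 1.05/0.0242 = 43.4.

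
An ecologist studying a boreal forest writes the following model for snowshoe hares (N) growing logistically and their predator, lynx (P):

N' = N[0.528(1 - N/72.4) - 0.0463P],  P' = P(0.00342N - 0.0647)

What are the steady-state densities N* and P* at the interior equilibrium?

N* ≈ 18.9, P* ≈ 8.42

From dP/dt = 0 with P > 0: 0.00342N* = 0.0647, so N* = 18.9.
Substitute into dN/dt = 0: 0.528(1 - 18.9/72.4) = 0.0463P*.
The bracket is 0.739, giving P* = 0.39/0.0463 = 8.42.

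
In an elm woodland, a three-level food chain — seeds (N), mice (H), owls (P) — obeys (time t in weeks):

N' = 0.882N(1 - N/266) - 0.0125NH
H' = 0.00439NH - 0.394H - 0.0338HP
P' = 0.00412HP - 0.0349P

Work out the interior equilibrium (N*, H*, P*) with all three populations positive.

N* ≈ 234, H* ≈ 8.47, P* ≈ 18.7

From dP/dt = 0: 0.00412H* = 0.0349, so H* = 8.47.
From dN/dt = 0: 0.882(1 - N*/266) = 0.0125·8.47, giving N* = 266·(1 - 0.12) = 234.
From dH/dt = 0: 0.00439·234 - 0.394 = 0.0338P*, so P* = 0.634/0.0338 = 18.7.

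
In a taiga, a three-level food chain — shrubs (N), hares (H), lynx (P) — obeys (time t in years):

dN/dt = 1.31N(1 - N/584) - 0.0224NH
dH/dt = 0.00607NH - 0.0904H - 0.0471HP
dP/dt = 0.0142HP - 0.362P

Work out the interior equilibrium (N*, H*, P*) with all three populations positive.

N* ≈ 329, H* ≈ 25.5, P* ≈ 40.5

From dP/dt = 0: 0.0142H* = 0.362, so H* = 25.5.
From dN/dt = 0: 1.31(1 - N*/584) = 0.0224·25.5, giving N* = 584·(1 - 0.436) = 329.
From dH/dt = 0: 0.00607·329 - 0.0904 = 0.0471P*, so P* = 1.91/0.0471 = 40.5.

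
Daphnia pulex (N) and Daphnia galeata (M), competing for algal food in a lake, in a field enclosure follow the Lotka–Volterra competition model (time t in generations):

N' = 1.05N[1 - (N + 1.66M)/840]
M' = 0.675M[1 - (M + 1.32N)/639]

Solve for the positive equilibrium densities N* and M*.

Setting both brackets to zero gives the nullclines N + 1.66M = 840 and 1.32N + M = 639.
Substituting M = 639 - 1.32N into the first: N(1 - 1.66·1.32) = 840 - 1.66·639.
So N* = -221/-1.19 = 185, and then M* = 639 - 1.32·185 = 394.

N* ≈ 185, M* ≈ 394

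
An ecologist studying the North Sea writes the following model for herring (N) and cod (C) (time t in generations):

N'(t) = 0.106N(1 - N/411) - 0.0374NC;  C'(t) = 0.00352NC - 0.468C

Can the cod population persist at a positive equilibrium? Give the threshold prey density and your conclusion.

Threshold N = 133; K > 133, so yes, the predator persists.

The predator equation gives dC/dt > 0 only when N > 0.468/0.00352 = 133.
Without the predator, N → K = 411. Since 411 > 133, the predator can invade and persist.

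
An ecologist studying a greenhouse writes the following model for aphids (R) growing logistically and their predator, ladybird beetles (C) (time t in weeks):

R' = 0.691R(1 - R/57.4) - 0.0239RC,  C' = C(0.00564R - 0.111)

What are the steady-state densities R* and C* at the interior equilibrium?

R* ≈ 19.7, C* ≈ 19

From dC/dt = 0 with C > 0: 0.00564R* = 0.111, so R* = 19.7.
Substitute into dR/dt = 0: 0.691(1 - 19.7/57.4) = 0.0239C*.
The bracket is 0.657, giving C* = 0.454/0.0239 = 19.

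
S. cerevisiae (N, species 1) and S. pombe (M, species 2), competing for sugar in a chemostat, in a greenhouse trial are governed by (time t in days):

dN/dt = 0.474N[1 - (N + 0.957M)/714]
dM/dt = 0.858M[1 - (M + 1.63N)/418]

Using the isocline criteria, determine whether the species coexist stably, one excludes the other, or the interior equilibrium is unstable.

species 1 excludes species 2

Compare the nullcline intercepts: K1/α12 = 714/0.957 = 746 > K2 = 418; K2/α21 = 418/1.63 = 256 < K1 = 714.
Since the inequalities point opposite ways, species 1 can invade but species 2 cannot.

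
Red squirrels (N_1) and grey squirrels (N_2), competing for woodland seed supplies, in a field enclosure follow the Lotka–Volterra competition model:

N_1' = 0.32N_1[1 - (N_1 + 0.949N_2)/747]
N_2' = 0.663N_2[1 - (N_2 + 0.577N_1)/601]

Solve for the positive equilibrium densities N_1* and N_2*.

Setting both brackets to zero gives the nullclines N_1 + 0.949N_2 = 747 and 0.577N_1 + N_2 = 601.
Substituting N_2 = 601 - 0.577N_1 into the first: N_1(1 - 0.949·0.577) = 747 - 0.949·601.
So N_1* = 177/0.452 = 390, and then N_2* = 601 - 0.577·390 = 376.

N_1* ≈ 390, N_2* ≈ 376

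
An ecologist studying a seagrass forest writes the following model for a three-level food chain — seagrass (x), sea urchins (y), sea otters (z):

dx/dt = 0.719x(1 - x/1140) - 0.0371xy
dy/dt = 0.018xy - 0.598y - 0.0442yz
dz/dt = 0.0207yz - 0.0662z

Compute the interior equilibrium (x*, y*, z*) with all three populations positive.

From dz/dt = 0: 0.0207y* = 0.0662, so y* = 3.2.
From dx/dt = 0: 0.719(1 - x*/1140) = 0.0371·3.2, giving x* = 1140·(1 - 0.165) = 952.
From dy/dt = 0: 0.018·952 - 0.598 = 0.0442z*, so z* = 16.5/0.0442 = 374.

x* ≈ 952, y* ≈ 3.2, z* ≈ 374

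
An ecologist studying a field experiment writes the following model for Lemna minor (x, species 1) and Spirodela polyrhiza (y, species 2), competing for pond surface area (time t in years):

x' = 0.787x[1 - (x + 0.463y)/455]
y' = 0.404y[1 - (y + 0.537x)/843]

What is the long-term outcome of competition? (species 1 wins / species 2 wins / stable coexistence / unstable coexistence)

stable coexistence

Compare the nullcline intercepts: K1/α12 = 455/0.463 = 983 > K2 = 843; K2/α21 = 843/0.537 = 1570 > K1 = 455.
Since both inequalities hold, each species can invade when rare, so the interior equilibrium is stable.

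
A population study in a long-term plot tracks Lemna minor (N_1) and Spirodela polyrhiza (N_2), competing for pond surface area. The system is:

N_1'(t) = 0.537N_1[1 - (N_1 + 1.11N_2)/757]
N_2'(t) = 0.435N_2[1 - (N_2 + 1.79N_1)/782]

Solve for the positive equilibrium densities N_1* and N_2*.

N_1* ≈ 112, N_2* ≈ 581

Setting both brackets to zero gives the nullclines N_1 + 1.11N_2 = 757 and 1.79N_1 + N_2 = 782.
Substituting N_2 = 782 - 1.79N_1 into the first: N_1(1 - 1.11·1.79) = 757 - 1.11·782.
So N_1* = -111/-0.987 = 112, and then N_2* = 782 - 1.79·112 = 581.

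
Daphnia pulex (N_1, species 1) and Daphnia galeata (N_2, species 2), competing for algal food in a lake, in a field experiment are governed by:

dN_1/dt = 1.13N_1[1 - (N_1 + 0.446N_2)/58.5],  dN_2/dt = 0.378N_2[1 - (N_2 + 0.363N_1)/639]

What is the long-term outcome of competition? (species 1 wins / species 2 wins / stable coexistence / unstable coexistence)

Compare the nullcline intercepts: K1/α12 = 58.5/0.446 = 131 < K2 = 639; K2/α21 = 639/0.363 = 1760 > K1 = 58.5.
Since the inequalities point opposite ways, species 2 can invade but species 1 cannot.

species 2 excludes species 1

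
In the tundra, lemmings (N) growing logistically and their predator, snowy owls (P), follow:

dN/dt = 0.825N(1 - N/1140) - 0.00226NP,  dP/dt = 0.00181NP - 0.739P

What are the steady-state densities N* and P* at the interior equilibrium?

N* ≈ 408, P* ≈ 234

From dP/dt = 0 with P > 0: 0.00181N* = 0.739, so N* = 408.
Substitute into dN/dt = 0: 0.825(1 - 408/1140) = 0.00226P*.
The bracket is 0.642, giving P* = 0.53/0.00226 = 234.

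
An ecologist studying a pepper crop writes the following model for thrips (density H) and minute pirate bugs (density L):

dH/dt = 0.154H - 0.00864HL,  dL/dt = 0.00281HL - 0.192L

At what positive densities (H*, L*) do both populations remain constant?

Set dL/dt = 0 with L > 0: 0.00281H - 0.192 = 0, so H* = 0.192/0.00281 = 68.3.
Set dH/dt = 0 with H > 0: 0.154 - 0.00864L = 0, so L* = 0.154/0.00864 = 17.8.

H* ≈ 68.3, L* ≈ 17.8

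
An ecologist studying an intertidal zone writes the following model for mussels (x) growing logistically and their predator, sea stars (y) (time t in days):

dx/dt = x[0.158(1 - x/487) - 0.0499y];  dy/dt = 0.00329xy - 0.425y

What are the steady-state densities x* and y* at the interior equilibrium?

x* ≈ 129, y* ≈ 2.33

From dy/dt = 0 with y > 0: 0.00329x* = 0.425, so x* = 129.
Substitute into dx/dt = 0: 0.158(1 - 129/487) = 0.0499y*.
The bracket is 0.735, giving y* = 0.116/0.0499 = 2.33.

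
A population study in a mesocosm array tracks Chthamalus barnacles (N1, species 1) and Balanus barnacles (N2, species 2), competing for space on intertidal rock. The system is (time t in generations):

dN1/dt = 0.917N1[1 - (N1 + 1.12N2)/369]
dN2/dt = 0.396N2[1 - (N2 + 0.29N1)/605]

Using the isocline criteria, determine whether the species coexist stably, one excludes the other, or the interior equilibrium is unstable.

Compare the nullcline intercepts: K1/α12 = 369/1.12 = 329 < K2 = 605; K2/α21 = 605/0.29 = 2090 > K1 = 369.
Since the inequalities point opposite ways, species 2 can invade but species 1 cannot.

species 2 excludes species 1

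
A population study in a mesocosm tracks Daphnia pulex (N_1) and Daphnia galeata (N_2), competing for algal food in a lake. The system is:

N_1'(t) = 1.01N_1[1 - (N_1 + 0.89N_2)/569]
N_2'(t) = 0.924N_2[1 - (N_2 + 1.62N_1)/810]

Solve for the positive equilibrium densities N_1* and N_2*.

Setting both brackets to zero gives the nullclines N_1 + 0.89N_2 = 569 and 1.62N_1 + N_2 = 810.
Substituting N_2 = 810 - 1.62N_1 into the first: N_1(1 - 0.89·1.62) = 569 - 0.89·810.
So N_1* = -152/-0.442 = 344, and then N_2* = 810 - 1.62·344 = 253.

N_1* ≈ 344, N_2* ≈ 253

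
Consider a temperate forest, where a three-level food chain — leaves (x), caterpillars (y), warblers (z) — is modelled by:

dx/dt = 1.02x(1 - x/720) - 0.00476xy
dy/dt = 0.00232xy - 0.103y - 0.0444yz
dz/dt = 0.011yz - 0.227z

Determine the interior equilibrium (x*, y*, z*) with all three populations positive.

x* ≈ 651, y* ≈ 20.6, z* ≈ 31.7

From dz/dt = 0: 0.011y* = 0.227, so y* = 20.6.
From dx/dt = 0: 1.02(1 - x*/720) = 0.00476·20.6, giving x* = 720·(1 - 0.0963) = 651.
From dy/dt = 0: 0.00232·651 - 0.103 = 0.0444z*, so z* = 1.41/0.0444 = 31.7.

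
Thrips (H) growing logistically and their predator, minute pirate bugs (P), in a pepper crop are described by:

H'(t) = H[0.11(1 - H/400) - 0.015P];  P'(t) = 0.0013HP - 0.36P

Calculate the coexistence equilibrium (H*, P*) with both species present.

H* ≈ 277, P* ≈ 2.26

From dP/dt = 0 with P > 0: 0.0013H* = 0.36, so H* = 277.
Substitute into dH/dt = 0: 0.11(1 - 277/400) = 0.015P*.
The bracket is 0.308, giving P* = 0.0338/0.015 = 2.26.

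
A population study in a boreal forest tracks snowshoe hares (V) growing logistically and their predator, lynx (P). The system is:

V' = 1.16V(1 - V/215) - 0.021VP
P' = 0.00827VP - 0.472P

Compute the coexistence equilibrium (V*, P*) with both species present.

V* ≈ 57.1, P* ≈ 40.6

From dP/dt = 0 with P > 0: 0.00827V* = 0.472, so V* = 57.1.
Substitute into dV/dt = 0: 1.16(1 - 57.1/215) = 0.021P*.
The bracket is 0.735, giving P* = 0.852/0.021 = 40.6.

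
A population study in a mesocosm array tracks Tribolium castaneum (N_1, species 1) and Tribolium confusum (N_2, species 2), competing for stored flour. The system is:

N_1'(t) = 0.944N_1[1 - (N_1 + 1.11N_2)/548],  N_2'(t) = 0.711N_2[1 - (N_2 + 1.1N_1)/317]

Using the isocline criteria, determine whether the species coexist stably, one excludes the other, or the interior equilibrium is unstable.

Compare the nullcline intercepts: K1/α12 = 548/1.11 = 494 > K2 = 317; K2/α21 = 317/1.1 = 288 < K1 = 548.
Since the inequalities point opposite ways, species 1 can invade but species 2 cannot.

species 1 excludes species 2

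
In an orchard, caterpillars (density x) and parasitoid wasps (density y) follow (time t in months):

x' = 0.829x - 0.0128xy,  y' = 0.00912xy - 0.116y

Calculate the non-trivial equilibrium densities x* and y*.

Set dy/dt = 0 with y > 0: 0.00912x - 0.116 = 0, so x* = 0.116/0.00912 = 12.7.
Set dx/dt = 0 with x > 0: 0.829 - 0.0128y = 0, so y* = 0.829/0.0128 = 64.8.

x* ≈ 12.7, y* ≈ 64.8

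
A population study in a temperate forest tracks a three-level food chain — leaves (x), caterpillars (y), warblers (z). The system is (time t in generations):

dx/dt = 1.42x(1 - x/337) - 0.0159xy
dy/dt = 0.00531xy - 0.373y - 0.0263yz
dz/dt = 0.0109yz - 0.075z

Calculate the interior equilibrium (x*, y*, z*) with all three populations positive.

x* ≈ 311, y* ≈ 6.88, z* ≈ 48.6

From dz/dt = 0: 0.0109y* = 0.075, so y* = 6.88.
From dx/dt = 0: 1.42(1 - x*/337) = 0.0159·6.88, giving x* = 337·(1 - 0.077) = 311.
From dy/dt = 0: 0.00531·311 - 0.373 = 0.0263z*, so z* = 1.28/0.0263 = 48.6.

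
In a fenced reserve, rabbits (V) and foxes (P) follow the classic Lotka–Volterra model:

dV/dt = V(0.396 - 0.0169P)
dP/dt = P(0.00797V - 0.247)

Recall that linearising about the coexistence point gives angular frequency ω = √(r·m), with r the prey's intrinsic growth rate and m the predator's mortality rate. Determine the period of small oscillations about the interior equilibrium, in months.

T ≈ 20.1 months

Here r = 0.396 and m = 0.247, so r·m = 0.0978.
ω = √0.0978 = 0.313 per month, hence T = 2π/ω ≈ 20.1 months.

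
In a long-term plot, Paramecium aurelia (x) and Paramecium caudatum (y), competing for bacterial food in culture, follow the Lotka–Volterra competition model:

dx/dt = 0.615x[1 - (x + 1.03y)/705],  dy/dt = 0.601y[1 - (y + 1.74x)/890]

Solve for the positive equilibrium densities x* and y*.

x* ≈ 267, y* ≈ 425

Setting both brackets to zero gives the nullclines x + 1.03y = 705 and 1.74x + y = 890.
Substituting y = 890 - 1.74x into the first: x(1 - 1.03·1.74) = 705 - 1.03·890.
So x* = -212/-0.792 = 267, and then y* = 890 - 1.74·267 = 425.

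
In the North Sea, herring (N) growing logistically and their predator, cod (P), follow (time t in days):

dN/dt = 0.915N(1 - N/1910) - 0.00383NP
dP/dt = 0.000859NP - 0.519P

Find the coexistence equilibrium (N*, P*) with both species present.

N* ≈ 604, P* ≈ 163

From dP/dt = 0 with P > 0: 0.000859N* = 0.519, so N* = 604.
Substitute into dN/dt = 0: 0.915(1 - 604/1910) = 0.00383P*.
The bracket is 0.684, giving P* = 0.626/0.00383 = 163.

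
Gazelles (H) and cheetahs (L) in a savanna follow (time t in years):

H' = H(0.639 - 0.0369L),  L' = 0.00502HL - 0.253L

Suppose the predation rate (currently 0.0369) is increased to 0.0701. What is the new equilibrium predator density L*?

At the interior fixed point, setting dH/dt = 0 with H > 0 fixes L* = (prey growth rate)/(HL coefficient) — independent of the other coefficients.
With the change, L* = 0.639/0.0701 = 9.12; it falls from 17.3.

L* ≈ 9.12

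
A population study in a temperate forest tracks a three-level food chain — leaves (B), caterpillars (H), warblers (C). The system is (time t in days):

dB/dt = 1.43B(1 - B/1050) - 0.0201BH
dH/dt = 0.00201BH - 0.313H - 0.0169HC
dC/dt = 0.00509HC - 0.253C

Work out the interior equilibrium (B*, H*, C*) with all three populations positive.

B* ≈ 316, H* ≈ 49.7, C* ≈ 19.1

From dC/dt = 0: 0.00509H* = 0.253, so H* = 49.7.
From dB/dt = 0: 1.43(1 - B*/1050) = 0.0201·49.7, giving B* = 1050·(1 - 0.699) = 316.
From dH/dt = 0: 0.00201·316 - 0.313 = 0.0169C*, so C* = 0.323/0.0169 = 19.1.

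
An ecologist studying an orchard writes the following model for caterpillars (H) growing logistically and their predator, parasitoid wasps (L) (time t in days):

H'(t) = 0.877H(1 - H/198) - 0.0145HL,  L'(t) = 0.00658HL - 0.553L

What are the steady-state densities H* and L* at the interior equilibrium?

H* ≈ 84, L* ≈ 34.8

From dL/dt = 0 with L > 0: 0.00658H* = 0.553, so H* = 84.
Substitute into dH/dt = 0: 0.877(1 - 84/198) = 0.0145L*.
The bracket is 0.576, giving L* = 0.505/0.0145 = 34.8.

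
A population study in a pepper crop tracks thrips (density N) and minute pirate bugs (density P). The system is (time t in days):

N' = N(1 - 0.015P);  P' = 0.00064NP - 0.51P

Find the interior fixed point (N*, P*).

Set dP/dt = 0 with P > 0: 0.00064N - 0.51 = 0, so N* = 0.51/0.00064 = 797.
Set dN/dt = 0 with N > 0: 1 - 0.015P = 0, so P* = 1/0.015 = 66.7.

N* ≈ 797, P* ≈ 66.7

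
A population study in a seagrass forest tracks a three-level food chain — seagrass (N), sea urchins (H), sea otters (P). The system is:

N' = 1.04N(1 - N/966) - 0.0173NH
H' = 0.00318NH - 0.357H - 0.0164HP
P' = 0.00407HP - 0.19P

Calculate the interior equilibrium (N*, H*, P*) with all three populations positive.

From dP/dt = 0: 0.00407H* = 0.19, so H* = 46.7.
From dN/dt = 0: 1.04(1 - N*/966) = 0.0173·46.7, giving N* = 966·(1 - 0.777) = 216.
From dH/dt = 0: 0.00318·216 - 0.357 = 0.0164P*, so P* = 0.329/0.0164 = 20.1.

N* ≈ 216, H* ≈ 46.7, P* ≈ 20.1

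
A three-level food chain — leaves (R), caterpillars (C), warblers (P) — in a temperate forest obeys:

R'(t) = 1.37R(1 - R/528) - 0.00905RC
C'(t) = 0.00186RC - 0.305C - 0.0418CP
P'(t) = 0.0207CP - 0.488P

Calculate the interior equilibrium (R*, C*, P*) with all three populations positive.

From dP/dt = 0: 0.0207C* = 0.488, so C* = 23.6.
From dR/dt = 0: 1.37(1 - R*/528) = 0.00905·23.6, giving R* = 528·(1 - 0.156) = 446.
From dC/dt = 0: 0.00186·446 - 0.305 = 0.0418P*, so P* = 0.524/0.0418 = 12.5.

R* ≈ 446, C* ≈ 23.6, P* ≈ 12.5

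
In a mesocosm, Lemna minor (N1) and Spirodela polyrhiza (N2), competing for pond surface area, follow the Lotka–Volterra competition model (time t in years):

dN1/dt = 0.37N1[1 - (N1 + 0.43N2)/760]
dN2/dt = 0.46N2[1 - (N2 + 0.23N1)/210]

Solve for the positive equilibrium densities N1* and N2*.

Setting both brackets to zero gives the nullclines N1 + 0.43N2 = 760 and 0.23N1 + N2 = 210.
Substituting N2 = 210 - 0.23N1 into the first: N1(1 - 0.43·0.23) = 760 - 0.43·210.
So N1* = 670/0.901 = 743, and then N2* = 210 - 0.23·743 = 39.1.

N1* ≈ 743, N2* ≈ 39.1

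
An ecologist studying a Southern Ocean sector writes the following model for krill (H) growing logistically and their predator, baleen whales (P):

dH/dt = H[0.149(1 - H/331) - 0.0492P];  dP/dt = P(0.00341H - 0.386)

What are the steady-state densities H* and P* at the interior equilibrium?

H* ≈ 113, P* ≈ 1.99

From dP/dt = 0 with P > 0: 0.00341H* = 0.386, so H* = 113.
Substitute into dH/dt = 0: 0.149(1 - 113/331) = 0.0492P*.
The bracket is 0.658, giving P* = 0.098/0.0492 = 1.99.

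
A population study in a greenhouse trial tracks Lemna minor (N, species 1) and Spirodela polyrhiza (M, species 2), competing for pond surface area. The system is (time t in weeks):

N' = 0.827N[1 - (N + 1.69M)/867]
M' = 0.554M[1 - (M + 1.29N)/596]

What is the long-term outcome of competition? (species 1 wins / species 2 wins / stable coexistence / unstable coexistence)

Compare the nullcline intercepts: K1/α12 = 867/1.69 = 513 < K2 = 596; K2/α21 = 596/1.29 = 462 < K1 = 867.
Since both are reversed, neither can invade when rare; the interior point is a saddle.

unstable coexistence (outcome depends on initial conditions)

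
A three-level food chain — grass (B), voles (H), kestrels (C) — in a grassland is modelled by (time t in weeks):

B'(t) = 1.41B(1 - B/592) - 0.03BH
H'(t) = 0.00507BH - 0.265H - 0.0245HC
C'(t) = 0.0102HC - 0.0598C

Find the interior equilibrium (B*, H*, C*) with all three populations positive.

B* ≈ 518, H* ≈ 5.86, C* ≈ 96.4

From dC/dt = 0: 0.0102H* = 0.0598, so H* = 5.86.
From dB/dt = 0: 1.41(1 - B*/592) = 0.03·5.86, giving B* = 592·(1 - 0.125) = 518.
From dH/dt = 0: 0.00507·518 - 0.265 = 0.0245C*, so C* = 2.36/0.0245 = 96.4.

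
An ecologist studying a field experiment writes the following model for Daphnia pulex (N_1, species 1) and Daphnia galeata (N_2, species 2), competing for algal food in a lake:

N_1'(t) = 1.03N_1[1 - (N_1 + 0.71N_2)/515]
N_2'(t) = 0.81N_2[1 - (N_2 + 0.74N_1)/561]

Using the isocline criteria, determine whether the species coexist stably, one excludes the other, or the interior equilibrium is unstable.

Compare the nullcline intercepts: K1/α12 = 515/0.71 = 725 > K2 = 561; K2/α21 = 561/0.74 = 758 > K1 = 515.
Since both inequalities hold, each species can invade when rare, so the interior equilibrium is stable.

stable coexistence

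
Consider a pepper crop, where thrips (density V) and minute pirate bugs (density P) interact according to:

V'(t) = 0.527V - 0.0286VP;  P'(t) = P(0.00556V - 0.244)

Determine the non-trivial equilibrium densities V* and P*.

V* ≈ 43.9, P* ≈ 18.4

Set dP/dt = 0 with P > 0: 0.00556V - 0.244 = 0, so V* = 0.244/0.00556 = 43.9.
Set dV/dt = 0 with V > 0: 0.527 - 0.0286P = 0, so P* = 0.527/0.0286 = 18.4.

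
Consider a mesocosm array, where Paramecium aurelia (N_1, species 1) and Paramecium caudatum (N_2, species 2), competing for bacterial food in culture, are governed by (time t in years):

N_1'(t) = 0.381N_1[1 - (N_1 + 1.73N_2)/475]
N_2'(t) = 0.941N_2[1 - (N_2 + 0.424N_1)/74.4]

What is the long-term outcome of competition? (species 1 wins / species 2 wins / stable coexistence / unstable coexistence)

species 1 excludes species 2

Compare the nullcline intercepts: K1/α12 = 475/1.73 = 275 > K2 = 74.4; K2/α21 = 74.4/0.424 = 175 < K1 = 475.
Since the inequalities point opposite ways, species 1 can invade but species 2 cannot.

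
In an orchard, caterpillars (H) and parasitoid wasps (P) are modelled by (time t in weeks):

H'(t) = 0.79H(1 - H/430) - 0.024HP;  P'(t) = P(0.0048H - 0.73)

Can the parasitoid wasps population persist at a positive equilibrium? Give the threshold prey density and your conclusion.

Threshold H = 152; K > 152, so yes, the predator persists.

The predator equation gives dP/dt > 0 only when H > 0.73/0.0048 = 152.
Without the predator, H → K = 430. Since 430 > 152, the predator can invade and persist.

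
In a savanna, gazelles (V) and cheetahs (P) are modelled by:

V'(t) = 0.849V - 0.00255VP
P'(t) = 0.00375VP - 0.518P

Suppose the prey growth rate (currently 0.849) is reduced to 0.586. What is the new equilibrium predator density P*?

P* ≈ 230

At the interior fixed point, setting dV/dt = 0 with V > 0 fixes P* = (prey growth rate)/(VP coefficient) — independent of the other coefficients.
With the change, P* = 0.586/0.00255 = 230; it falls from 333.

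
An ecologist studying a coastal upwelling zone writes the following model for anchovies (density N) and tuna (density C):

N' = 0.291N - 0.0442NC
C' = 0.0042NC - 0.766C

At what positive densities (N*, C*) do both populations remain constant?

Set dC/dt = 0 with C > 0: 0.0042N - 0.766 = 0, so N* = 0.766/0.0042 = 182.
Set dN/dt = 0 with N > 0: 0.291 - 0.0442C = 0, so C* = 0.291/0.0442 = 6.58.

N* ≈ 182, C* ≈ 6.58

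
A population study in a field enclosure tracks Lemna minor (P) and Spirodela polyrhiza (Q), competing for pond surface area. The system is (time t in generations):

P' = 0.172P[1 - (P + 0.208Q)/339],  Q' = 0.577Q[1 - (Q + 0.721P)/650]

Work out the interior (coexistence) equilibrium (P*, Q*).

Setting both brackets to zero gives the nullclines P + 0.208Q = 339 and 0.721P + Q = 650.
Substituting Q = 650 - 0.721P into the first: P(1 - 0.208·0.721) = 339 - 0.208·650.
So P* = 204/0.85 = 240, and then Q* = 650 - 0.721·240 = 477.

P* ≈ 240, Q* ≈ 477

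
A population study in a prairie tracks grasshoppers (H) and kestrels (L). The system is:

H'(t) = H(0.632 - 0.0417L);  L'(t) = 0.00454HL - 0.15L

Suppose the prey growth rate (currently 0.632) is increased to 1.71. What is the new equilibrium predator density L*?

L* ≈ 41

At the interior fixed point, setting dH/dt = 0 with H > 0 fixes L* = (prey growth rate)/(HL coefficient) — independent of the other coefficients.
With the change, L* = 1.71/0.0417 = 41; it rises from 15.2.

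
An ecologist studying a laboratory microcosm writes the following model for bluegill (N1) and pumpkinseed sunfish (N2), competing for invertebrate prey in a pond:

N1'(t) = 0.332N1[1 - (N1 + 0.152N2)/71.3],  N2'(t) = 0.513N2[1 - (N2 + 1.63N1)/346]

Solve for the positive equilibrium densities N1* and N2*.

N1* ≈ 24.9, N2* ≈ 305

Setting both brackets to zero gives the nullclines N1 + 0.152N2 = 71.3 and 1.63N1 + N2 = 346.
Substituting N2 = 346 - 1.63N1 into the first: N1(1 - 0.152·1.63) = 71.3 - 0.152·346.
So N1* = 18.7/0.752 = 24.9, and then N2* = 346 - 1.63·24.9 = 305.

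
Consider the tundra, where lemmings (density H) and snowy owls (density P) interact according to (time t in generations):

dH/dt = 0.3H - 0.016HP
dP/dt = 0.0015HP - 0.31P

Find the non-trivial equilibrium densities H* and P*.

Set dP/dt = 0 with P > 0: 0.0015H - 0.31 = 0, so H* = 0.31/0.0015 = 207.
Set dH/dt = 0 with H > 0: 0.3 - 0.016P = 0, so P* = 0.3/0.016 = 18.8.

H* ≈ 207, P* ≈ 18.8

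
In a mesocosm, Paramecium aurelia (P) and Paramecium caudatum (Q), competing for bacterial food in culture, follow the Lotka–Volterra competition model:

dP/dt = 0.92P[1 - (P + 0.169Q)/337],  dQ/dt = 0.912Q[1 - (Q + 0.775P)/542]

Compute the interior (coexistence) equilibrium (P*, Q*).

P* ≈ 282, Q* ≈ 323

Setting both brackets to zero gives the nullclines P + 0.169Q = 337 and 0.775P + Q = 542.
Substituting Q = 542 - 0.775P into the first: P(1 - 0.169·0.775) = 337 - 0.169·542.
So P* = 245/0.869 = 282, and then Q* = 542 - 0.775·282 = 323.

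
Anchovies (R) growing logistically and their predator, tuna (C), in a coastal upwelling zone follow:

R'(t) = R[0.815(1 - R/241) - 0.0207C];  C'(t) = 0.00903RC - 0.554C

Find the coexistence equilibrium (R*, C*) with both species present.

From dC/dt = 0 with C > 0: 0.00903R* = 0.554, so R* = 61.4.
Substitute into dR/dt = 0: 0.815(1 - 61.4/241) = 0.0207C*.
The bracket is 0.745, giving C* = 0.608/0.0207 = 29.3.

R* ≈ 61.4, C* ≈ 29.3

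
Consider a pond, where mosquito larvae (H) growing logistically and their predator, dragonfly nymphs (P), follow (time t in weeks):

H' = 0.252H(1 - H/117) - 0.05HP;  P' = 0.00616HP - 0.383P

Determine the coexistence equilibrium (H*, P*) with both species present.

From dP/dt = 0 with P > 0: 0.00616H* = 0.383, so H* = 62.2.
Substitute into dH/dt = 0: 0.252(1 - 62.2/117) = 0.05P*.
The bracket is 0.469, giving P* = 0.118/0.05 = 2.36.

H* ≈ 62.2, P* ≈ 2.36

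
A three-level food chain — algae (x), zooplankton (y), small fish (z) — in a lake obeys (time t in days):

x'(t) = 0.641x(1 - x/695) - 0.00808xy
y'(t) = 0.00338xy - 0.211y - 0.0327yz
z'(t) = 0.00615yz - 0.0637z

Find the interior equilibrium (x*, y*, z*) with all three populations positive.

x* ≈ 604, y* ≈ 10.4, z* ≈ 56

From dz/dt = 0: 0.00615y* = 0.0637, so y* = 10.4.
From dx/dt = 0: 0.641(1 - x*/695) = 0.00808·10.4, giving x* = 695·(1 - 0.131) = 604.
From dy/dt = 0: 0.00338·604 - 0.211 = 0.0327z*, so z* = 1.83/0.0327 = 56.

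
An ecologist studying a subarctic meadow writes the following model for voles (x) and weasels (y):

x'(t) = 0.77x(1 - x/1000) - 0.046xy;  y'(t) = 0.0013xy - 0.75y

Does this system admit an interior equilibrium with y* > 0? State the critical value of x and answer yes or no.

Threshold x = 577; K > 577, so yes, the predator persists.

The predator equation gives dy/dt > 0 only when x > 0.75/0.0013 = 577.
Without the predator, x → K = 1000. Since 1000 > 577, the predator can invade and persist.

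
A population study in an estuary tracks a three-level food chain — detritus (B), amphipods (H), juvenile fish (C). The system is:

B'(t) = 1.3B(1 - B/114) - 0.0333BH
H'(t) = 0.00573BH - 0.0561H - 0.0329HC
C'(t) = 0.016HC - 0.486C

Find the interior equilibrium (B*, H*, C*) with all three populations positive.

B* ≈ 25.3, H* ≈ 30.4, C* ≈ 2.7

From dC/dt = 0: 0.016H* = 0.486, so H* = 30.4.
From dB/dt = 0: 1.3(1 - B*/114) = 0.0333·30.4, giving B* = 114·(1 - 0.778) = 25.3.
From dH/dt = 0: 0.00573·25.3 - 0.0561 = 0.0329C*, so C* = 0.0889/0.0329 = 2.7.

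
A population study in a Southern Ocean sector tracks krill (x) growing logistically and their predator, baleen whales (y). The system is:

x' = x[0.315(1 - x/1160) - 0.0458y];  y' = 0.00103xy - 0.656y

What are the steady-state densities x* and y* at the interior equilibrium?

From dy/dt = 0 with y > 0: 0.00103x* = 0.656, so x* = 637.
Substitute into dx/dt = 0: 0.315(1 - 637/1160) = 0.0458y*.
The bracket is 0.451, giving y* = 0.142/0.0458 = 3.1.

x* ≈ 637, y* ≈ 3.1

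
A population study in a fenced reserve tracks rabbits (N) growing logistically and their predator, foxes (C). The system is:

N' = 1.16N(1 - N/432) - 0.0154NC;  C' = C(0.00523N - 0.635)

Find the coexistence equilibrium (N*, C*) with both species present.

From dC/dt = 0 with C > 0: 0.00523N* = 0.635, so N* = 121.
Substitute into dN/dt = 0: 1.16(1 - 121/432) = 0.0154C*.
The bracket is 0.719, giving C* = 0.834/0.0154 = 54.2.

N* ≈ 121, C* ≈ 54.2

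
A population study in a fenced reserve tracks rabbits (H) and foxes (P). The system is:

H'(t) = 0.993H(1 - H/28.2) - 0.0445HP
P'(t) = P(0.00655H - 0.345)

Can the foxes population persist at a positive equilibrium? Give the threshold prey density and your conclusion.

Threshold H = 52.7; K < 52.7, so no, the predator goes extinct.

The predator equation gives dP/dt > 0 only when H > 0.345/0.00655 = 52.7.
Without the predator, H → K = 28.2. Since 28.2 < 52.7, the predator cannot invade.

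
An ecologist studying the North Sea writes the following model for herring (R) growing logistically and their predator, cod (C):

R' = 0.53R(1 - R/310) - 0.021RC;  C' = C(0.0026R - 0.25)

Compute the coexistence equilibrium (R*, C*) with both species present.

From dC/dt = 0 with C > 0: 0.0026R* = 0.25, so R* = 96.2.
Substitute into dR/dt = 0: 0.53(1 - 96.2/310) = 0.021C*.
The bracket is 0.69, giving C* = 0.366/0.021 = 17.4.

R* ≈ 96.2, C* ≈ 17.4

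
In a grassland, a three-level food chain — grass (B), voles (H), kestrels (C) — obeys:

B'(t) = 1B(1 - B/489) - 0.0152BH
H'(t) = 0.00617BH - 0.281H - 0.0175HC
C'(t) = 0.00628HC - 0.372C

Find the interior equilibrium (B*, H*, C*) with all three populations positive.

B* ≈ 48.7, H* ≈ 59.2, C* ≈ 1.12

From dC/dt = 0: 0.00628H* = 0.372, so H* = 59.2.
From dB/dt = 0: 1(1 - B*/489) = 0.0152·59.2, giving B* = 489·(1 - 0.9) = 48.7.
From dH/dt = 0: 0.00617·48.7 - 0.281 = 0.0175C*, so C* = 0.0196/0.0175 = 1.12.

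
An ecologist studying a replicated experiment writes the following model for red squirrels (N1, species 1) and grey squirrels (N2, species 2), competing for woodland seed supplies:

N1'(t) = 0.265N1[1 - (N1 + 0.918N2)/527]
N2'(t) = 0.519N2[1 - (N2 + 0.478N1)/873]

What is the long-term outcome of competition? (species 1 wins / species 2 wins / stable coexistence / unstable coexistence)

Compare the nullcline intercepts: K1/α12 = 527/0.918 = 574 < K2 = 873; K2/α21 = 873/0.478 = 1830 > K1 = 527.
Since the inequalities point opposite ways, species 2 can invade but species 1 cannot.

species 2 excludes species 1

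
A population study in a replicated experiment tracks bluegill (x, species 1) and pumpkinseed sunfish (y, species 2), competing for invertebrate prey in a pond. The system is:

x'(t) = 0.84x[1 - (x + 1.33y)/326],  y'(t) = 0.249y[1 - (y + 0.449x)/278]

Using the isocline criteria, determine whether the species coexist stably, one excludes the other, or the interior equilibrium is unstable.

species 2 excludes species 1

Compare the nullcline intercepts: K1/α12 = 326/1.33 = 245 < K2 = 278; K2/α21 = 278/0.449 = 619 > K1 = 326.
Since the inequalities point opposite ways, species 2 can invade but species 1 cannot.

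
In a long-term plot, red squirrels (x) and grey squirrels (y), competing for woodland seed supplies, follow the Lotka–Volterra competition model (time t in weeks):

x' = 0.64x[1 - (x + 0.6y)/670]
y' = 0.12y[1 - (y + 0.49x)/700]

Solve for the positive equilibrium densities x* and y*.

Setting both brackets to zero gives the nullclines x + 0.6y = 670 and 0.49x + y = 700.
Substituting y = 700 - 0.49x into the first: x(1 - 0.6·0.49) = 670 - 0.6·700.
So x* = 250/0.706 = 354, and then y* = 700 - 0.49·354 = 526.

x* ≈ 354, y* ≈ 526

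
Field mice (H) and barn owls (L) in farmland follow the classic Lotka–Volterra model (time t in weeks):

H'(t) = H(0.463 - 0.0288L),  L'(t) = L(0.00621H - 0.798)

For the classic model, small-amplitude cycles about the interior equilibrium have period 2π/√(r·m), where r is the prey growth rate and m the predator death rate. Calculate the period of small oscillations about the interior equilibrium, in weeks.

Here r = 0.463 and m = 0.798, so r·m = 0.369.
ω = √0.369 = 0.608 per week, hence T = 2π/ω ≈ 10.3 weeks.

T ≈ 10.3 weeks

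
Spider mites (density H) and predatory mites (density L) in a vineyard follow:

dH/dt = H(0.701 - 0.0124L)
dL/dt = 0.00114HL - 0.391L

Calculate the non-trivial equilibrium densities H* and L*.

Set dL/dt = 0 with L > 0: 0.00114H - 0.391 = 0, so H* = 0.391/0.00114 = 343.
Set dH/dt = 0 with H > 0: 0.701 - 0.0124L = 0, so L* = 0.701/0.0124 = 56.5.

H* ≈ 343, L* ≈ 56.5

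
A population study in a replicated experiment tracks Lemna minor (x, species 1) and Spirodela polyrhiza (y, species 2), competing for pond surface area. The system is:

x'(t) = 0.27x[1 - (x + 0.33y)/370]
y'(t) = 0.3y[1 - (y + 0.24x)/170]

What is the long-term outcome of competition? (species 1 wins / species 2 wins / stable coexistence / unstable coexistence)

Compare the nullcline intercepts: K1/α12 = 370/0.33 = 1120 > K2 = 170; K2/α21 = 170/0.24 = 708 > K1 = 370.
Since both inequalities hold, each species can invade when rare, so the interior equilibrium is stable.

stable coexistence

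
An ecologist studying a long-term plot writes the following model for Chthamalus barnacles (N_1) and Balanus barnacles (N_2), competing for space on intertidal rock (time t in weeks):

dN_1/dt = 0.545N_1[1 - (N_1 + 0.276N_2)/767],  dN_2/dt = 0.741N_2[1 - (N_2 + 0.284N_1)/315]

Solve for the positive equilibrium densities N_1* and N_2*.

Setting both brackets to zero gives the nullclines N_1 + 0.276N_2 = 767 and 0.284N_1 + N_2 = 315.
Substituting N_2 = 315 - 0.284N_1 into the first: N_1(1 - 0.276·0.284) = 767 - 0.276·315.
So N_1* = 680/0.922 = 738, and then N_2* = 315 - 0.284·738 = 105.

N_1* ≈ 738, N_2* ≈ 105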